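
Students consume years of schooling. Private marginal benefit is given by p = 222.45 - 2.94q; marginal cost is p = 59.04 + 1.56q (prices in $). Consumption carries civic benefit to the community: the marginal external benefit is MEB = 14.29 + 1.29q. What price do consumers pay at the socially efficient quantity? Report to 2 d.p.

Social marginal benefit = demand + MEB = 236.74 - 1.65q.
Set SMB = MC: 236.74 - 1.65q = 59.04 + 1.56q → q* = 55.3583.
Consumer price on the demand curve at q*: 222.45 − 2.94×55.3583 = 59.6966.

P = $59.70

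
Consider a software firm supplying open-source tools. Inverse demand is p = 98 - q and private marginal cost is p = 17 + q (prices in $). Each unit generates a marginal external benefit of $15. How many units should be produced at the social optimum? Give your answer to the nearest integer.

q* = 48

Social marginal cost = private MC − MEB = 2 + q.
Set SMC = demand: 2 + q = 98 - q → q* = 48.0000.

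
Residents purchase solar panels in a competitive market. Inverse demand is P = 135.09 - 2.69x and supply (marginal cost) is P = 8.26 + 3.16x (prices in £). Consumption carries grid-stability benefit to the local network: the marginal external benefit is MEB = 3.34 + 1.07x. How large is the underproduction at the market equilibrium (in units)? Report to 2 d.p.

Market equilibrium (private): 8.26 + 3.16x = 135.09 - 2.69x → x_m = 21.6803.
Social marginal benefit = demand + MEB = 138.43 - 1.62x.
Set SMB = MC: 138.43 - 1.62x = 8.26 + 3.16x → x* = 27.2322.
Gap = |21.6803 − 27.2322| = 5.5519.

5.55 units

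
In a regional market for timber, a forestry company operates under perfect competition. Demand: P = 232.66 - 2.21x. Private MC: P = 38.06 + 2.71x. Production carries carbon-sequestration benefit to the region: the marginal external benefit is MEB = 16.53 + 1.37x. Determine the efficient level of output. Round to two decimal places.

x* = 59.47

Social marginal cost = private MC − MEB = 21.53 + 1.34x.
Set SMC = demand: 21.53 + 1.34x = 232.66 - 2.21x → x* = 59.4732.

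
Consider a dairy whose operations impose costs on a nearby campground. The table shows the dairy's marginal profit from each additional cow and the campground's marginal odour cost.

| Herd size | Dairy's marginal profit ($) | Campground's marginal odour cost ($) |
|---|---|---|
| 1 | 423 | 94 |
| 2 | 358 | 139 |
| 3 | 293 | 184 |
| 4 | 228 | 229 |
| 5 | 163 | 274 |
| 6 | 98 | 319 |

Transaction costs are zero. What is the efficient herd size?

3

Bargaining reaches the level where marginal profit last exceeds marginal odour cost.
That holds through level 3 (293 ≥ 184) but not at 4 (228 < 229).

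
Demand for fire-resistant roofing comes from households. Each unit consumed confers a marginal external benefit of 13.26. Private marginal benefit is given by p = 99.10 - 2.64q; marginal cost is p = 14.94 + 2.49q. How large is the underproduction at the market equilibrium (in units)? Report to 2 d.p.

Market equilibrium (private): 14.94 + 2.49q = 99.10 - 2.64q → q_m = 16.4055.
Social marginal benefit = demand + MEB = 112.36 - 2.64q.
Set SMB = MC: 112.36 - 2.64q = 14.94 + 2.49q → q* = 18.9903.
Gap = |16.4055 − 18.9903| = 2.5848.

2.58 units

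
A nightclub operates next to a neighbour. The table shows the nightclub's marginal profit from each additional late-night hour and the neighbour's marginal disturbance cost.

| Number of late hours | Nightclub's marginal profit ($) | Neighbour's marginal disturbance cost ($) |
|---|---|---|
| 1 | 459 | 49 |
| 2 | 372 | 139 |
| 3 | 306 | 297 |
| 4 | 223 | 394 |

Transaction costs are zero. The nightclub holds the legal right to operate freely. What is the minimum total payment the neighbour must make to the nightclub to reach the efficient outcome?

Left alone the nightclub would choose level 4 (marginal profit stays positive).
Efficient level: k* = 3 (marginal profit ≥ marginal disturbance cost through 3).
The neighbour must at least cover the nightclub's forgone profit from cutting 4→3: 223 = 223.

$223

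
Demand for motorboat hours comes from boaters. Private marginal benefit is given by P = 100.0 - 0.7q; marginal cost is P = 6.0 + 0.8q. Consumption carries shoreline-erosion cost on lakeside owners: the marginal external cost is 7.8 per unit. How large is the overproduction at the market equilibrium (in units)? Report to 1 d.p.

5.2 units

Market equilibrium (private): 6.0 + 0.8q = 100.0 - 0.7q → q_m = 62.6667.
Social marginal benefit = demand − MEC = 92.2 - 0.7q.
Set SMB = MC: 92.2 - 0.7q = 6.0 + 0.8q → q* = 57.4667.
Gap = |62.6667 − 57.4667| = 5.2000.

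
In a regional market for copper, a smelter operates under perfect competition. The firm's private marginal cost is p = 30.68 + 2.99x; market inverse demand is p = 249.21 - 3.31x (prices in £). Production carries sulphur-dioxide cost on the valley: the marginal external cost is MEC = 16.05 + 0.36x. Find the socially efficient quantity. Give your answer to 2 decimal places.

Social marginal cost = private MC + MEC = 46.73 + 3.35x.
Set SMC = demand: 46.73 + 3.35x = 249.21 - 3.31x → x* = 30.4024.

x* = 30.40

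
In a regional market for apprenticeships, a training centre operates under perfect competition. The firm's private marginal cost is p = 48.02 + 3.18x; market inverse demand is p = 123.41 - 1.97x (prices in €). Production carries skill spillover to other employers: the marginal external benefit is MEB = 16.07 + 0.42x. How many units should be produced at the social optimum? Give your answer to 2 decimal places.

Social marginal cost = private MC − MEB = 31.95 + 2.76x.
Set SMC = demand: 31.95 + 2.76x = 123.41 - 1.97x → x* = 19.3362.

x* = 19.34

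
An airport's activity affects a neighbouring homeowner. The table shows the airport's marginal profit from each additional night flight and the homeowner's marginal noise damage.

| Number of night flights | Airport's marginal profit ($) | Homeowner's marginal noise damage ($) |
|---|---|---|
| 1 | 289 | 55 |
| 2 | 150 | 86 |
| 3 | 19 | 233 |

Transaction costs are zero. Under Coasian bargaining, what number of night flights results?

Bargaining reaches the level where marginal profit last exceeds marginal noise damage.
That holds through level 2 (150 ≥ 86) but not at 3 (19 < 233).

2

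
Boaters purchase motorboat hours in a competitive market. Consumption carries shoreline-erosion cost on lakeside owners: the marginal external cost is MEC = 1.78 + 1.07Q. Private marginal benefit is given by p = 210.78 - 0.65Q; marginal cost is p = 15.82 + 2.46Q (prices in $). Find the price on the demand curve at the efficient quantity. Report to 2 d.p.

P = $180.74

Social marginal benefit = demand − MEC = 209.00 - 1.72Q.
Set SMB = MC: 209.00 - 1.72Q = 15.82 + 2.46Q → Q* = 46.2153.
Consumer price on the demand curve at Q*: 210.78 − 0.65×46.2153 = 180.7401.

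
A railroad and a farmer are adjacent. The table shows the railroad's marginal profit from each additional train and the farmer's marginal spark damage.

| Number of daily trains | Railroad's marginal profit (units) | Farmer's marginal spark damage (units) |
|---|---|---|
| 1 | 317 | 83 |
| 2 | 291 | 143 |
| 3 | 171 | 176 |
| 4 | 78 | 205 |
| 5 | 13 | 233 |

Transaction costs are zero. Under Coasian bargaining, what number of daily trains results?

2

Bargaining reaches the level where marginal profit last exceeds marginal spark damage.
That holds through level 2 (291 ≥ 143) but not at 3 (171 < 176).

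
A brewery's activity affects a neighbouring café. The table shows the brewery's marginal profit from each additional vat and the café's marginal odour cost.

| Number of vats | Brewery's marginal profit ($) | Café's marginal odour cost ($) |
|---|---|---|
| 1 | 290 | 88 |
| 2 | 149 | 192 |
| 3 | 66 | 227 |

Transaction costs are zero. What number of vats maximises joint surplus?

1

Bargaining reaches the level where marginal profit last exceeds marginal odour cost.
That holds through level 1 (290 ≥ 88) but not at 2 (149 < 192).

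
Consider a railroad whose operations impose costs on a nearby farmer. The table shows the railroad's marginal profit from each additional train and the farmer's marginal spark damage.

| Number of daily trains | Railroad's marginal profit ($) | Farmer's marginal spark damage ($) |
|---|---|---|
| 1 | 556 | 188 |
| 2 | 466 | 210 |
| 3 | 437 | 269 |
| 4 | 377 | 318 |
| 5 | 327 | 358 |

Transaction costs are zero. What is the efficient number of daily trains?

Bargaining reaches the level where marginal profit last exceeds marginal spark damage.
That holds through level 4 (377 ≥ 318) but not at 5 (327 < 358).

4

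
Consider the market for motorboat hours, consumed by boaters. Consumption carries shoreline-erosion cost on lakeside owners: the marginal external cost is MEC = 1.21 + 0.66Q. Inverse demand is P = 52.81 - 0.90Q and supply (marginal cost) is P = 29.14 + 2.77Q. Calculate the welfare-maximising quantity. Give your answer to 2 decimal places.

Q* = 5.19

Social marginal benefit = demand − MEC = 51.60 - 1.56Q.
Set SMB = MC: 51.60 - 1.56Q = 29.14 + 2.77Q → Q* = 5.1871.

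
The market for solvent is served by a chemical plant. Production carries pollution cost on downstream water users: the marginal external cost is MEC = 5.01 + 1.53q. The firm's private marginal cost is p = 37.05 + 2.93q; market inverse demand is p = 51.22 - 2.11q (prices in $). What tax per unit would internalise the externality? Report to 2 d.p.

tax = $7.14 per unit

Social marginal cost = private MC + MEC = 42.06 + 4.46q.
Set SMC = demand: 42.06 + 4.46q = 51.22 - 2.11q → q* = 1.3942.
The Pigouvian tax equals MEC at q*: 5.01 + 1.53×1.3942 = 7.1431.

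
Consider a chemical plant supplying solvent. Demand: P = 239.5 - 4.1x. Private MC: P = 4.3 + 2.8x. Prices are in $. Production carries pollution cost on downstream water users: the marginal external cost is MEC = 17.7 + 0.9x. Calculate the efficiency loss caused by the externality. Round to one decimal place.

Market equilibrium (private): 4.3 + 2.8x = 239.5 - 4.1x → x_m = 34.0870.
Social marginal cost = private MC + MEC = 22.0 + 3.7x.
Set SMC = demand: 22.0 + 3.7x = 239.5 - 4.1x → x* = 27.8846.
Height of the DWL triangle at x_m is SMC(x_m) − demand(x_m) = MEC(x_m) = 48.3783.
DWL = ½ × 6.2024 × 48.3783 = 150.0308.

DWL = $150.0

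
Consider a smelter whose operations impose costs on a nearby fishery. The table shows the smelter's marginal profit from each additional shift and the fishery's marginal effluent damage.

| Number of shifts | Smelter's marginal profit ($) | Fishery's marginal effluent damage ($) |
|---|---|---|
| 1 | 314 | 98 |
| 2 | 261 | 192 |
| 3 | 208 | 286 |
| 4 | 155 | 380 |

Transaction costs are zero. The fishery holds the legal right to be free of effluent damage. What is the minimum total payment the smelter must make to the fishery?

Efficient level: marginal profit ≥ marginal effluent damage through level 2, so k* = 2.
With the fishery holding the right, the smelter must at least compensate total damage at k*: 98 + 192 = 290.

$290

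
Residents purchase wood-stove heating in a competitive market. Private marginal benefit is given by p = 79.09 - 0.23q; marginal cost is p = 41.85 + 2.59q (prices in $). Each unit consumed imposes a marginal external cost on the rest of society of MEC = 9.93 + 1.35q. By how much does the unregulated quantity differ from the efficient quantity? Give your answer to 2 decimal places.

6.66 units

Market equilibrium (private): 41.85 + 2.59q = 79.09 - 0.23q → q_m = 13.2057.
Social marginal benefit = demand − MEC = 69.16 - 1.58q.
Set SMB = MC: 69.16 - 1.58q = 41.85 + 2.59q → q* = 6.5492.
Gap = |13.2057 − 6.5492| = 6.6565.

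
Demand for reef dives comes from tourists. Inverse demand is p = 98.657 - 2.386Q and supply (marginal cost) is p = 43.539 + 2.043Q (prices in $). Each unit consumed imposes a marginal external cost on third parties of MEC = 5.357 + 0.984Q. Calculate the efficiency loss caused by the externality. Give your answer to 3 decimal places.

DWL = $28.621

Market equilibrium (private): 43.539 + 2.043Q = 98.657 - 2.386Q → Q_m = 12.4448.
Social marginal benefit = demand − MEC = 93.300 - 3.370Q.
Set SMB = MC: 93.300 - 3.370Q = 43.539 + 2.043Q → Q* = 9.1929.
The welfare-loss triangle has base |Q_m − Q*| and height MEC(Q_m) (the vertical gap between SMB and MC is zero at Q* and MEC at Q_m).
DWL = ½ × 3.2519 × 17.6027 = 28.6211.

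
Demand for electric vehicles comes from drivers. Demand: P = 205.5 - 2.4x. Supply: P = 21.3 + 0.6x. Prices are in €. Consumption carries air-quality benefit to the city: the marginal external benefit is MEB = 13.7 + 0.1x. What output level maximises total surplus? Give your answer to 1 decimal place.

Social marginal benefit = demand + MEB = 219.2 - 2.3x.
Set SMB = MC: 219.2 - 2.3x = 21.3 + 0.6x → x* = 68.2414.

x* = 68.2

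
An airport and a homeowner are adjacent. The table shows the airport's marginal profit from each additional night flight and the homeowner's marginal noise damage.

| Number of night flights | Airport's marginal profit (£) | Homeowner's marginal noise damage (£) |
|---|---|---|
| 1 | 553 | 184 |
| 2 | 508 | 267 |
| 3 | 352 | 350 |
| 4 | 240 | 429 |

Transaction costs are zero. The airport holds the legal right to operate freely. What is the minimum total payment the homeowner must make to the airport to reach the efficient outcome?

£240

Left alone the airport would choose level 4 (marginal profit stays positive).
Efficient level: k* = 3 (marginal profit ≥ marginal noise damage through 3).
The homeowner must at least cover the airport's forgone profit from cutting 4→3: 240 = 240.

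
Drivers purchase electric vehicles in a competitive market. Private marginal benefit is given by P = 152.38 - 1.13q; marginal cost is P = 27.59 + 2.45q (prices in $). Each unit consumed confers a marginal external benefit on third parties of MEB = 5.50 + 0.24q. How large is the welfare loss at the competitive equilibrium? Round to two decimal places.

Market equilibrium (private): 27.59 + 2.45q = 152.38 - 1.13q → q_m = 34.8575.
Social marginal benefit = demand + MEB = 157.88 - 0.89q.
Set SMB = MC: 157.88 - 0.89q = 27.59 + 2.45q → q* = 39.0090.
Height of the DWL triangle at q_m is SMB(q_m) − MC(q_m) = MEB(q_m) = 13.8658.
DWL = ½ × 4.1515 × 13.8658 = 28.7819.

DWL = $28.78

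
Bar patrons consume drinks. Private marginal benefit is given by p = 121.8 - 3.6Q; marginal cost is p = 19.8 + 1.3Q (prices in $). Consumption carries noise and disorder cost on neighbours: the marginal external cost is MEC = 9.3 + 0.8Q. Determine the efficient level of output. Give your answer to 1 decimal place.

Q* = 16.3

Social marginal benefit = demand − MEC = 112.5 - 4.4Q.
Set SMB = MC: 112.5 - 4.4Q = 19.8 + 1.3Q → Q* = 16.2632.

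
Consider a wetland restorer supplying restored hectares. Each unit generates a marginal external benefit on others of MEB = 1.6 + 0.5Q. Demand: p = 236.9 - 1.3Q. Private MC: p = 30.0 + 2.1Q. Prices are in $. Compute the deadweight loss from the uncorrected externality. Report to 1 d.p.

DWL = $176.8

Market equilibrium (private): 30.0 + 2.1Q = 236.9 - 1.3Q → Q_m = 60.8529.
Social marginal cost = private MC − MEB = 28.4 + 1.6Q.
Set SMC = demand: 28.4 + 1.6Q = 236.9 - 1.3Q → Q* = 71.8966.
The loss is the area between SMC and demand from Q* to Q_m; with linear curves that's a triangle of height MEB(Q_m).
DWL = ½ × 11.0437 × 32.0265 = 176.8455.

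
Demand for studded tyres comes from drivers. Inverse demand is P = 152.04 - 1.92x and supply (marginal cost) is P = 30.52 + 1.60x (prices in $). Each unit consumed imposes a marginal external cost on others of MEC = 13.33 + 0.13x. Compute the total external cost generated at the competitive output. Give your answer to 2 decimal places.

$537.66

Market equilibrium (private): 30.52 + 1.60x = 152.04 - 1.92x → x_m = 34.5227.
Total external cost = ∫₀^{x_m} (13.33 + 0.13x) dx = 13.33×34.5227 + ½×0.13×34.5227² = 537.6557.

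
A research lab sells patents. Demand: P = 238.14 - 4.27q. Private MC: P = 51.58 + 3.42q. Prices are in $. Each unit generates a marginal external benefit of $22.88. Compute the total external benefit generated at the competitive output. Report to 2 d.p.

Market equilibrium (private): 51.58 + 3.42q = 238.14 - 4.27q → q_m = 24.2601.
Total external benefit = MEB × q_m = 22.88 × 24.2601 = 555.0711.

$555.07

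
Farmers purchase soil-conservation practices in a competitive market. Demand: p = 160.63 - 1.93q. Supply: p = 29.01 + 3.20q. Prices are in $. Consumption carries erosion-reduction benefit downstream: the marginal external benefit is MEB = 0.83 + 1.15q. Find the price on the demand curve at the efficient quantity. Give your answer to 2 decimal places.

Social marginal benefit = demand + MEB = 161.46 - 0.78q.
Set SMB = MC: 161.46 - 0.78q = 29.01 + 3.20q → q* = 33.2789.
Consumer price on the demand curve at q*: 160.63 − 1.93×33.2789 = 96.4017.

P = $96.40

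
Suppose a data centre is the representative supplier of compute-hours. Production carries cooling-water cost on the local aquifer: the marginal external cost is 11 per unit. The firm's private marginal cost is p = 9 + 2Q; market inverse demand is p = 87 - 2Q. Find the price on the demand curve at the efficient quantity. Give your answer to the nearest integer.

P = 54

Social marginal cost = private MC + MEC = 20 + 2Q.
Set SMC = demand: 20 + 2Q = 87 - 2Q → Q* = 16.7500.
Consumer price on the demand curve at Q*: 87 − 2×16.7500 = 53.5000.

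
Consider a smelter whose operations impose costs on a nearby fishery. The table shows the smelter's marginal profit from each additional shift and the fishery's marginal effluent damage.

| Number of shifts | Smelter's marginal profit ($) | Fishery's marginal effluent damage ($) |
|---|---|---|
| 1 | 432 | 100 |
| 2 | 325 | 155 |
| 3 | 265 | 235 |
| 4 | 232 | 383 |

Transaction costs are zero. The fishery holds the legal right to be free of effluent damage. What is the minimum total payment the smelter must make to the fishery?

$490

Efficient level: marginal profit ≥ marginal effluent damage through level 3, so k* = 3.
With the fishery holding the right, the smelter must at least compensate total damage at k*: 100 + 155 + 235 = 490.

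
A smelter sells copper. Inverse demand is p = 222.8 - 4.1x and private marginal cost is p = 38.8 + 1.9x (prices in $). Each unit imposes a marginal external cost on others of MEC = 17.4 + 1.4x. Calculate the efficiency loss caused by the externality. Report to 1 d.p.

DWL = $246.0

Market equilibrium (private): 38.8 + 1.9x = 222.8 - 4.1x → x_m = 30.6667.
Social marginal cost = private MC + MEC = 56.2 + 3.3x.
Set SMC = demand: 56.2 + 3.3x = 222.8 - 4.1x → x* = 22.5135.
The loss is the area between SMC and demand from x* to x_m; with linear curves that's a triangle of height MEC(x_m).
DWL = ½ × 8.1532 × 60.3333 = 245.9547.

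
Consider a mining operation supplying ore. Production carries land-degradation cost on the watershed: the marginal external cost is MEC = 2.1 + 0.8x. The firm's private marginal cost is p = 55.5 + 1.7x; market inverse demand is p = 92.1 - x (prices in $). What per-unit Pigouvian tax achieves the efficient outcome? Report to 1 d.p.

tax = $10.0 per unit

Social marginal cost = private MC + MEC = 57.6 + 2.5x.
Set SMC = demand: 57.6 + 2.5x = 92.1 - x → x* = 9.8571.
The Pigouvian tax equals MEC at x*: 2.1 + 0.8×9.8571 = 9.9857.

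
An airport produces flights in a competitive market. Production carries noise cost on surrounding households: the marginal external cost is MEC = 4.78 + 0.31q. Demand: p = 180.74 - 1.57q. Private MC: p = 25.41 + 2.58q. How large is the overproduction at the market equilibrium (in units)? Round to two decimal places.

Market equilibrium (private): 25.41 + 2.58q = 180.74 - 1.57q → q_m = 37.4289.
Social marginal cost = private MC + MEC = 30.19 + 2.89q.
Set SMC = demand: 30.19 + 2.89q = 180.74 - 1.57q → q* = 33.7556.
Gap = |37.4289 − 33.7556| = 3.6733.

3.67 units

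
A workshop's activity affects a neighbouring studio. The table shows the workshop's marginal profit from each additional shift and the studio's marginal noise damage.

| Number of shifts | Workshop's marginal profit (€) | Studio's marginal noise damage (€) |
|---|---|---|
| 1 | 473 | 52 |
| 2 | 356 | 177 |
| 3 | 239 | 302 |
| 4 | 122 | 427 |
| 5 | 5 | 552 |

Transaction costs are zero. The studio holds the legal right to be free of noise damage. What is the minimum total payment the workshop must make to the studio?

€229

Efficient level: marginal profit ≥ marginal noise damage through level 2, so k* = 2.
With the studio holding the right, the workshop must at least compensate total damage at k*: 52 + 177 = 229.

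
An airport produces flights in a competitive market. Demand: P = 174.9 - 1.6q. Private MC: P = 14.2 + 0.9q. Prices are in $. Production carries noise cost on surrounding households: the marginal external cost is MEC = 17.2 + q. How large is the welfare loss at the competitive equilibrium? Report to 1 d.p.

DWL = $948.4

Market equilibrium (private): 14.2 + 0.9q = 174.9 - 1.6q → q_m = 64.2800.
Social marginal cost = private MC + MEC = 31.4 + 1.9q.
Set SMC = demand: 31.4 + 1.9q = 174.9 - 1.6q → q* = 41.0000.
Height of the DWL triangle at q_m is SMC(q_m) − demand(q_m) = MEC(q_m) = 81.4800.
DWL = ½ × 23.2800 × 81.4800 = 948.4272.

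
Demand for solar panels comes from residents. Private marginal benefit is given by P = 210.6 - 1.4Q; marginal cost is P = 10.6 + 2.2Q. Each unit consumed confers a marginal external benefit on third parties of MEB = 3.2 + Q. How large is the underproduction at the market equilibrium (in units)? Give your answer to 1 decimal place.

22.6 units

Market equilibrium (private): 10.6 + 2.2Q = 210.6 - 1.4Q → Q_m = 55.5556.
Social marginal benefit = demand + MEB = 213.8 - 0.4Q.
Set SMB = MC: 213.8 - 0.4Q = 10.6 + 2.2Q → Q* = 78.1538.
Gap = |55.5556 − 78.1538| = 22.5982.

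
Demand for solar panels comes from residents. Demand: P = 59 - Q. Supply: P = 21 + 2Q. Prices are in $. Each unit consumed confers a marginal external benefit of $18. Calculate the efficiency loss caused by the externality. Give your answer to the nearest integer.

Market equilibrium (private): 21 + 2Q = 59 - Q → Q_m = 12.6667.
Social marginal benefit = demand + MEB = 77 - Q.
Set SMB = MC: 77 - Q = 21 + 2Q → Q* = 18.6667.
Between Q* and Q_m the wedge SMB − MC runs linearly from 0 to MEB(Q_m), so the loss is a triangle.
DWL = ½ × 6.0000 × 18.0000 = 54.0000.

DWL = $54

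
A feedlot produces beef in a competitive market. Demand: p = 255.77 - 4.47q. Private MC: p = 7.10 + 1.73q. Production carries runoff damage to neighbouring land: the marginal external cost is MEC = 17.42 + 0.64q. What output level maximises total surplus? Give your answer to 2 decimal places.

q* = 33.81

Social marginal cost = private MC + MEC = 24.52 + 2.37q.
Set SMC = demand: 24.52 + 2.37q = 255.77 - 4.47q → q* = 33.8085.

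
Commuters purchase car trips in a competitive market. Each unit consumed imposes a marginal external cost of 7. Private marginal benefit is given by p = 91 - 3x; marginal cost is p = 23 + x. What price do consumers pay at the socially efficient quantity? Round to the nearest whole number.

P = 45

Social marginal benefit = demand − MEC = 84 - 3x.
Set SMB = MC: 84 - 3x = 23 + x → x* = 15.2500.
Consumer price on the demand curve at x*: 91 − 3×15.2500 = 45.2500.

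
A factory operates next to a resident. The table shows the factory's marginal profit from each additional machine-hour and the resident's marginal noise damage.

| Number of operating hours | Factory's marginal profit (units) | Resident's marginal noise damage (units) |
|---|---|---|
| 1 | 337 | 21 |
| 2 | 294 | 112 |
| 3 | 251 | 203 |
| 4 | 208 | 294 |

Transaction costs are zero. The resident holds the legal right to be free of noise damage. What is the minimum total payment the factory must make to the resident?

Efficient level: marginal profit ≥ marginal noise damage through level 3, so k* = 3.
With the resident holding the right, the factory must at least compensate total damage at k*: 21 + 112 + 203 = 336.

336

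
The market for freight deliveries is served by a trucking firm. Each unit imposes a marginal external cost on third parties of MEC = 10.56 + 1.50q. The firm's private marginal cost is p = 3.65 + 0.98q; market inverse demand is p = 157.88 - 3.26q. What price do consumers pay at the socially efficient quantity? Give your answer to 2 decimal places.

P = 76.28

Social marginal cost = private MC + MEC = 14.21 + 2.48q.
Set SMC = demand: 14.21 + 2.48q = 157.88 - 3.26q → q* = 25.0296.
Consumer price on the demand curve at q*: 157.88 − 3.26×25.0296 = 76.2835.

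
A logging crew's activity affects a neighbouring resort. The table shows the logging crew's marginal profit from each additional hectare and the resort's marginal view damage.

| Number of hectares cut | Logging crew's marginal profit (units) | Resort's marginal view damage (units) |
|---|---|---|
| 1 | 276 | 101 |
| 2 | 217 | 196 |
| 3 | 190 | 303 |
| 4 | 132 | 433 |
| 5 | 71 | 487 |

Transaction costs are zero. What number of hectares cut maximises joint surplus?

2

Bargaining reaches the level where marginal profit last exceeds marginal view damage.
That holds through level 2 (217 ≥ 196) but not at 3 (190 < 303).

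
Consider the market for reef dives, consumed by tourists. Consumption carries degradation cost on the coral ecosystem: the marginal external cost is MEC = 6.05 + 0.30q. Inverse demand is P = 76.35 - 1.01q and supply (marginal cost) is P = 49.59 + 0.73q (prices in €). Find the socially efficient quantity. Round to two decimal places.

Social marginal benefit = demand − MEC = 70.30 - 1.31q.
Set SMB = MC: 70.30 - 1.31q = 49.59 + 0.73q → q* = 10.1520.

q* = 10.15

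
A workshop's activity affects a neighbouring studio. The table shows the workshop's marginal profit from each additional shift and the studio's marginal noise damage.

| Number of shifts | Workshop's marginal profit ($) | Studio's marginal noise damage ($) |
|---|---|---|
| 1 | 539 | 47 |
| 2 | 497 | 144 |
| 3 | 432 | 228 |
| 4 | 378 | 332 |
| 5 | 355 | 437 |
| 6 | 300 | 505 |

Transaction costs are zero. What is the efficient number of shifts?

4

Bargaining reaches the level where marginal profit last exceeds marginal noise damage.
That holds through level 4 (378 ≥ 332) but not at 5 (355 < 437).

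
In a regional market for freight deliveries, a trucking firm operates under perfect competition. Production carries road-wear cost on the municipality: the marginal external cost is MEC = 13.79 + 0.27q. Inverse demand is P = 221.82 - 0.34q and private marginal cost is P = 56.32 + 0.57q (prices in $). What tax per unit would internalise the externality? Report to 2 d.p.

tax = $48.50 per unit

Social marginal cost = private MC + MEC = 70.11 + 0.84q.
Set SMC = demand: 70.11 + 0.84q = 221.82 - 0.34q → q* = 128.5678.
The Pigouvian tax equals MEC at q*: 13.79 + 0.27×128.5678 = 48.5033.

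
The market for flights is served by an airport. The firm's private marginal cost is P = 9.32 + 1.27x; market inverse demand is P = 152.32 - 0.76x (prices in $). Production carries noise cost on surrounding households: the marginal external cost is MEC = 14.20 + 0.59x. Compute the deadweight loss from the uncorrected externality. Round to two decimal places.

DWL = $593.39

Market equilibrium (private): 9.32 + 1.27x = 152.32 - 0.76x → x_m = 70.4433.
Social marginal cost = private MC + MEC = 23.52 + 1.86x.
Set SMC = demand: 23.52 + 1.86x = 152.32 - 0.76x → x* = 49.1603.
Height of the DWL triangle at x_m is SMC(x_m) − demand(x_m) = MEC(x_m) = 55.7616.
DWL = ½ × 21.2830 × 55.7616 = 593.3871.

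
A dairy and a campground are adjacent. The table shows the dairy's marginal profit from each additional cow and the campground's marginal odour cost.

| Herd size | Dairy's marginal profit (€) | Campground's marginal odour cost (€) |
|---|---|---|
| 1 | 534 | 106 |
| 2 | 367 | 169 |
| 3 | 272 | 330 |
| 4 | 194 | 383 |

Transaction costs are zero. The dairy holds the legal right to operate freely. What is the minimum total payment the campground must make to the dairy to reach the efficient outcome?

€466

Left alone the dairy would choose level 4 (marginal profit stays positive).
Efficient level: k* = 2 (marginal profit ≥ marginal odour cost through 2).
The campground must at least cover the dairy's forgone profit from cutting 4→2: 272 + 194 = 466.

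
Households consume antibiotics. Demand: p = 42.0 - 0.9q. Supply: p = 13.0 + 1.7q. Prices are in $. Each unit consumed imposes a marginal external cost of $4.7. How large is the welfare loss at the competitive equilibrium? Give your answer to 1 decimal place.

Market equilibrium (private): 13.0 + 1.7q = 42.0 - 0.9q → q_m = 11.1538.
Social marginal benefit = demand − MEC = 37.3 - 0.9q.
Set SMB = MC: 37.3 - 0.9q = 13.0 + 1.7q → q* = 9.3462.
The welfare-loss triangle has base |q_m − q*| and height MEC(q_m) (the vertical gap between SMB and MC is zero at q* and MEC at q_m).
DWL = ½ × 1.8076 × 4.7000 = 4.2479.

DWL = $4.2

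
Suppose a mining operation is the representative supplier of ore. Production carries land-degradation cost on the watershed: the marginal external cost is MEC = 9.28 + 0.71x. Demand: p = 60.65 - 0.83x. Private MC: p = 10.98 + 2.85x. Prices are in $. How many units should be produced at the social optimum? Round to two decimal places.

x* = 9.20

Social marginal cost = private MC + MEC = 20.26 + 3.56x.
Set SMC = demand: 20.26 + 3.56x = 60.65 - 0.83x → x* = 9.2005.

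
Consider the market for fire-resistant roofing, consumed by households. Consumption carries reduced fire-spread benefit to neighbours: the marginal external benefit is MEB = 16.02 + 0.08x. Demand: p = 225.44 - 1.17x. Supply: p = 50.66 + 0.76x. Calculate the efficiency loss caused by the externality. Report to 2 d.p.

Market equilibrium (private): 50.66 + 0.76x = 225.44 - 1.17x → x_m = 90.5596.
Social marginal benefit = demand + MEB = 241.46 - 1.09x.
Set SMB = MC: 241.46 - 1.09x = 50.66 + 0.76x → x* = 103.1351.
Height of the DWL triangle at x_m is SMB(x_m) − MC(x_m) = MEB(x_m) = 23.2648.
DWL = ½ × 12.5755 × 23.2648 = 146.2832.

DWL = 146.28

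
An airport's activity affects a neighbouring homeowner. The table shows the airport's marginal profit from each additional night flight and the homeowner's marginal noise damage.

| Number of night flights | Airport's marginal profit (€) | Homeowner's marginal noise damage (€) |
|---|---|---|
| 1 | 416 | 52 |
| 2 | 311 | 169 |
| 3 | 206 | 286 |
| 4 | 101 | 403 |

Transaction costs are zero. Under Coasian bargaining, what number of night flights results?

2

Bargaining reaches the level where marginal profit last exceeds marginal noise damage.
That holds through level 2 (311 ≥ 169) but not at 3 (206 < 286).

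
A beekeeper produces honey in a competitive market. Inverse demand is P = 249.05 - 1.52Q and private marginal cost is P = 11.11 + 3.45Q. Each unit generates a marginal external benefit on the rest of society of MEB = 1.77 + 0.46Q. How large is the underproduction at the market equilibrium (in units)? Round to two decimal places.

5.28 units

Market equilibrium (private): 11.11 + 3.45Q = 249.05 - 1.52Q → Q_m = 47.8753.
Social marginal cost = private MC − MEB = 9.34 + 2.99Q.
Set SMC = demand: 9.34 + 2.99Q = 249.05 - 1.52Q → Q* = 53.1508.
Gap = |47.8753 − 53.1508| = 5.2755.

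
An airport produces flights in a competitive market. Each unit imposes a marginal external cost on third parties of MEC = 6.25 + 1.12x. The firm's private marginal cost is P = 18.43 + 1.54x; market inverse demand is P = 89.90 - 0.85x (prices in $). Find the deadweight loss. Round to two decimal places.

Market equilibrium (private): 18.43 + 1.54x = 89.90 - 0.85x → x_m = 29.9038.
Social marginal cost = private MC + MEC = 24.68 + 2.66x.
Set SMC = demand: 24.68 + 2.66x = 89.90 - 0.85x → x* = 18.5812.
Between x* and x_m the wedge SMC − demand runs linearly from 0 to MEC(x_m), so the loss is a triangle.
DWL = ½ × 11.3226 × 39.7422 = 224.9925.

DWL = $224.99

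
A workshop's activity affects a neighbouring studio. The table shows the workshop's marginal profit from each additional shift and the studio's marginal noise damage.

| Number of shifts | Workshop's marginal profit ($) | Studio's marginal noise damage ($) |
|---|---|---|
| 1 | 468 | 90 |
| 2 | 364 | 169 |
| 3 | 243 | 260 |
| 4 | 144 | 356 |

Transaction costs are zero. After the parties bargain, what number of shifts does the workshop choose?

Bargaining reaches the level where marginal profit last exceeds marginal noise damage.
That holds through level 2 (364 ≥ 169) but not at 3 (243 < 260).

2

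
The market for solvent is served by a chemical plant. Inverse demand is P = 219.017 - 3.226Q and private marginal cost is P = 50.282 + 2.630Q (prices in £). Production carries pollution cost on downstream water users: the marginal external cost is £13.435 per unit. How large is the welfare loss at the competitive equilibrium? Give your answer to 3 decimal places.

Market equilibrium (private): 50.282 + 2.630Q = 219.017 - 3.226Q → Q_m = 28.8140.
Social marginal cost = private MC + MEC = 63.717 + 2.630Q.
Set SMC = demand: 63.717 + 2.630Q = 219.017 - 3.226Q → Q* = 26.5198.
The welfare-loss triangle has base |Q_m − Q*| and height MEC(Q_m) (the vertical gap between SMC and demand is zero at Q* and MEC at Q_m).
DWL = ½ × 2.2942 × 13.4350 = 15.4113.

DWL = £15.411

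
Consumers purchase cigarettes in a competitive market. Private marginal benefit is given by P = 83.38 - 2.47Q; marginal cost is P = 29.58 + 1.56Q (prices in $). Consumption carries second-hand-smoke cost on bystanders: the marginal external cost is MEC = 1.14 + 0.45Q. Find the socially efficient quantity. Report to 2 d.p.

Q* = 11.75

Social marginal benefit = demand − MEC = 82.24 - 2.92Q.
Set SMB = MC: 82.24 - 2.92Q = 29.58 + 1.56Q → Q* = 11.7545.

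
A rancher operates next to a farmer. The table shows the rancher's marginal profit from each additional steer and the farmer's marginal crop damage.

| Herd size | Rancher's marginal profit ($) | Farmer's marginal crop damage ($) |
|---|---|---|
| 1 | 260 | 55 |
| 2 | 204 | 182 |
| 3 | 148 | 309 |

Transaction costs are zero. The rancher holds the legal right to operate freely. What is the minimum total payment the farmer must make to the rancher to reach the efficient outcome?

Left alone the rancher would choose level 3 (marginal profit stays positive).
Efficient level: k* = 2 (marginal profit ≥ marginal crop damage through 2).
The farmer must at least cover the rancher's forgone profit from cutting 3→2: 148 = 148.

$148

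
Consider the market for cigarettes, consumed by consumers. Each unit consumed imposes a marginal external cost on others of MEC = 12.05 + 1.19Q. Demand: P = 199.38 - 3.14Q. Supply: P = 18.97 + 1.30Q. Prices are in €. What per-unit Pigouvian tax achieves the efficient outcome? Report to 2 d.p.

Social marginal benefit = demand − MEC = 187.33 - 4.33Q.
Set SMB = MC: 187.33 - 4.33Q = 18.97 + 1.30Q → Q* = 29.9041.
The Pigouvian tax equals MEC at Q*: 12.05 + 1.19×29.9041 = 47.6359.

tax = €47.64 per unit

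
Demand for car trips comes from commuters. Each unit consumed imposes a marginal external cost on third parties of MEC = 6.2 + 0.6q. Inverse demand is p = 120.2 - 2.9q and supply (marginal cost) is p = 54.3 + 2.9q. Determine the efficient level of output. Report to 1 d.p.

Social marginal benefit = demand − MEC = 114.0 - 3.5q.
Set SMB = MC: 114.0 - 3.5q = 54.3 + 2.9q → q* = 9.3281.

q* = 9.3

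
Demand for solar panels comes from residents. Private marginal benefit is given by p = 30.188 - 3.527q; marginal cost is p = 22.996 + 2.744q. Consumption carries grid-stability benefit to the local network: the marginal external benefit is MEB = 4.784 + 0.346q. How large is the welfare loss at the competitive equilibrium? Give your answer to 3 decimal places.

DWL = 2.265

Market equilibrium (private): 22.996 + 2.744q = 30.188 - 3.527q → q_m = 1.1469.
Social marginal benefit = demand + MEB = 34.972 - 3.181q.
Set SMB = MC: 34.972 - 3.181q = 22.996 + 2.744q → q* = 2.0213.
The welfare-loss triangle has base |q_m − q*| and height MEB(q_m) (the vertical gap between SMB and MC is zero at q* and MEB at q_m).
DWL = ½ × 0.8744 × 5.1808 = 2.2650.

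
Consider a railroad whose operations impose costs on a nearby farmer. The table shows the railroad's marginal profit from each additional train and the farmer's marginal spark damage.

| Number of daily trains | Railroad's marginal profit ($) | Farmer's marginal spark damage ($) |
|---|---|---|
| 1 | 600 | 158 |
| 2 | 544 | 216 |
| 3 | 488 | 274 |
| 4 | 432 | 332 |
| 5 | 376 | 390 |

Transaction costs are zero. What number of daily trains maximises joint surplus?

4

Bargaining reaches the level where marginal profit last exceeds marginal spark damage.
That holds through level 4 (432 ≥ 332) but not at 5 (376 < 390).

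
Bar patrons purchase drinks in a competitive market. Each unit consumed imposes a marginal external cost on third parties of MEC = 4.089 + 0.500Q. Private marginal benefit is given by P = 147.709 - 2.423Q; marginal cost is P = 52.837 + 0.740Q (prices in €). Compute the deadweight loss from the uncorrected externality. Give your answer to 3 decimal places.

DWL = €49.724

Market equilibrium (private): 52.837 + 0.740Q = 147.709 - 2.423Q → Q_m = 29.9943.
Social marginal benefit = demand − MEC = 143.620 - 2.923Q.
Set SMB = MC: 143.620 - 2.923Q = 52.837 + 0.740Q → Q* = 24.7838.
Between Q* and Q_m the wedge MC − SMB runs linearly from 0 to MEC(Q_m), so the loss is a triangle.
DWL = ½ × 5.2105 × 19.0862 = 49.7243.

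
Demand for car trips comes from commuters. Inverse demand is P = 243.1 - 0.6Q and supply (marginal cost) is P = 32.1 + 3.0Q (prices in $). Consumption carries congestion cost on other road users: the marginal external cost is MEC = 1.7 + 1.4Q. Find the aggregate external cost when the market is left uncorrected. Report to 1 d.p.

$2504.3

Market equilibrium (private): 32.1 + 3.0Q = 243.1 - 0.6Q → Q_m = 58.6111.
Total external cost = ∫₀^{Q_m} (1.7 + 1.4Q) dQ = 1.7×58.6111 + ½×1.4×58.6111² = 2504.3216.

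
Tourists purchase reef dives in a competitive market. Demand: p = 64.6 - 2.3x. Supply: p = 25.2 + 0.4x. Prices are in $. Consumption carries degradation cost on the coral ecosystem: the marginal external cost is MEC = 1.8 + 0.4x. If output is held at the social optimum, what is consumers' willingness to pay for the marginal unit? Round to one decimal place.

P = $36.7

Social marginal benefit = demand − MEC = 62.8 - 2.7x.
Set SMB = MC: 62.8 - 2.7x = 25.2 + 0.4x → x* = 12.1290.
Consumer price on the demand curve at x*: 64.6 − 2.3×12.1290 = 36.7033.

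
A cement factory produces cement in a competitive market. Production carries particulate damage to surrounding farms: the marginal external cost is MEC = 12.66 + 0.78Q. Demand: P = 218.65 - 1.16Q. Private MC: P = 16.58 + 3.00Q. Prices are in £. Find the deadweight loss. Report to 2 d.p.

Market equilibrium (private): 16.58 + 3.00Q = 218.65 - 1.16Q → Q_m = 48.5745.
Social marginal cost = private MC + MEC = 29.24 + 3.78Q.
Set SMC = demand: 29.24 + 3.78Q = 218.65 - 1.16Q → Q* = 38.3421.
The welfare-loss triangle has base |Q_m − Q*| and height MEC(Q_m) (the vertical gap between SMC and demand is zero at Q* and MEC at Q_m).
DWL = ½ × 10.2324 × 50.5481 = 258.6142.

DWL = £258.61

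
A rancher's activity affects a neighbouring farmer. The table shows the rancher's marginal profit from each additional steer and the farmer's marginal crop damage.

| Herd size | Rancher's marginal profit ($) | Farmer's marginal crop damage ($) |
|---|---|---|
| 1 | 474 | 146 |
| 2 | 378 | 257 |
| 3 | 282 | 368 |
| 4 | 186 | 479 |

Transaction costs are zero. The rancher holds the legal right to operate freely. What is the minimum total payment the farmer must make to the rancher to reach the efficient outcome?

Left alone the rancher would choose level 4 (marginal profit stays positive).
Efficient level: k* = 2 (marginal profit ≥ marginal crop damage through 2).
The farmer must at least cover the rancher's forgone profit from cutting 4→2: 282 + 186 = 468.

$468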